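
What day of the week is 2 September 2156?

January 1, 2156 is a Thursday.
Jan 1, 2156 → Feb 1, 2156: 31 days (January has 31).
Feb 1, 2156 → Mar 1, 2156: 29 days (February has 29).
Mar 1, 2156 → Apr 1, 2156: 31 days (March has 31).
Apr 1, 2156 → May 1, 2156: 30 days (April has 30).
May 1, 2156 → Jun 1, 2156: 31 days (May has 31).
Jun 1, 2156 → Jul 1, 2156: 30 days (June has 30).
Jul 1, 2156 → Aug 1, 2156: 31 days (July has 31).
Aug 1, 2156 → Sep 1, 2156: 31 days (August has 31).
Sep 1, 2156 → Sep 2, 2156: 1 days.
Total: 245 days.
245 mod 7 = 0, so Thursday + 0 = Thursday.

Thursday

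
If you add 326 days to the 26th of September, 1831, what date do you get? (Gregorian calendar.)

August 17, 1832

Sep has 30 days: +5 → Oct 1, 1831 (321 left).
Oct has 31 days: +31 → Nov 1, 1831 (290 left).
Nov has 30 days: +30 → Dec 1, 1831 (260 left).
Dec has 31 days: +31 → Jan 1, 1832 (229 left).
Jan has 31 days: +31 → Feb 1, 1832 (198 left).
Feb has 29 days: +29 → Mar 1, 1832 (169 left).
Mar has 31 days: +31 → Apr 1, 1832 (138 left).
Apr has 30 days: +30 → May 1, 1832 (108 left).
May has 31 days: +31 → Jun 1, 1832 (77 left).
Jun has 30 days: +30 → Jul 1, 1832 (47 left).
Jul has 31 days: +31 → Aug 1, 1832 (16 left).
+16 → Aug 17, 1832.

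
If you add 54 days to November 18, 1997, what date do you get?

January 11, 1998

Nov has 30 days: +13 → Dec 1, 1997 (41 left).
Dec has 31 days: +31 → Jan 1, 1998 (10 left).
+10 → Jan 11, 1998.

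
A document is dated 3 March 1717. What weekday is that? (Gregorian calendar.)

Doomsday rule: the anchor day for the 1700s is Sunday. For year 17: 17÷12 = 1 r 5, and 5÷4 = 1, so 1+5+1 = 7.
Sunday + 7 ≡ Sunday — that's 1717's doomsday.
In March the doomsday date is Mar 14.
Mar 3 is 11 days before Mar 14; 11 mod 7 = 4, so Sunday − 4 = Wednesday.

Wednesday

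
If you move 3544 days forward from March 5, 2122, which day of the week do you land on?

First find the weekday of Mar 5, 2122. Doomsday rule: the anchor day for the 2100s is Sunday. For year 22: 22÷12 = 1 r 10, and 10÷4 = 2, so 1+10+2 = 13.
Sunday + 13 ≡ Saturday — that's 2122's doomsday.
In March the doomsday date is Mar 14.
Mar 5 is 9 days before Mar 14; 9 mod 7 = 2, so Saturday − 2 = Thursday.
3544 mod 7 = 2, so 3544 days after a Thursday is Thursday + 2 = Saturday.

Saturday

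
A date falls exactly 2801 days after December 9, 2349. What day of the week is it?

First find the weekday of Dec 9, 2349. Doomsday rule: the anchor day for the 2300s is Wednesday. For year 49: 49÷12 = 4 r 1, and 1÷4 = 0, so 4+1+0 = 5.
Wednesday + 5 ≡ Monday — that's 2349's doomsday.
In December the doomsday date is Dec 12.
Dec 9 is 3 days before Dec 12; 3 mod 7 = 3, so Monday − 3 = Friday.
2801 mod 7 = 1, so 2801 days after a Friday is Friday + 1 = Saturday.

Saturday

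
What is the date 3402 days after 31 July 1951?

+366 (one year; includes Feb 29, 1952) → Jul 31, 1952 (3036 left).
+365 (one year) → Jul 31, 1953 (2671 left).
+365 (one year) → Jul 31, 1954 (2306 left).
+365 (one year) → Jul 31, 1955 (1941 left).
+366 (one year; includes Feb 29, 1956) → Jul 31, 1956 (1575 left).
+365 (one year) → Jul 31, 1957 (1210 left).
+365 (one year) → Jul 31, 1958 (845 left).
+365 (one year) → Jul 31, 1959 (480 left).
+366 (one year; includes Feb 29, 1960) → Jul 31, 1960 (114 left).
Jul has 31 days: +1 → Aug 1, 1960 (113 left).
Aug has 31 days: +31 → Sep 1, 1960 (82 left).
Sep has 30 days: +30 → Oct 1, 1960 (52 left).
Oct has 31 days: +31 → Nov 1, 1960 (21 left).
+21 → Nov 22, 1960.

November 22, 1960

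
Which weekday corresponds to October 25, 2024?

Friday

January 1, 2024 is a Monday.
Jan 1, 2024 → Feb 1, 2024: 31 days (January has 31).
Feb 1, 2024 → Mar 1, 2024: 29 days (February has 29).
Mar 1, 2024 → Apr 1, 2024: 31 days (March has 31).
Apr 1, 2024 → May 1, 2024: 30 days (April has 30).
May 1, 2024 → Jun 1, 2024: 31 days (May has 31).
Jun 1, 2024 → Jul 1, 2024: 30 days (June has 30).
Jul 1, 2024 → Aug 1, 2024: 31 days (July has 31).
Aug 1, 2024 → Sep 1, 2024: 31 days (August has 31).
Sep 1, 2024 → Oct 1, 2024: 30 days (September has 30).
Oct 1, 2024 → Oct 25, 2024: 24 days.
Total: 298 days.
298 mod 7 = 4, so Monday + 4 = Friday.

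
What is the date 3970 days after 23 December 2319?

+366 (one year; includes Feb 29, 2320) → Dec 23, 2320 (3604 left).
+365 (one year) → Dec 23, 2321 (3239 left).
+365 (one year) → Dec 23, 2322 (2874 left).
+365 (one year) → Dec 23, 2323 (2509 left).
+366 (one year; includes Feb 29, 2324) → Dec 23, 2324 (2143 left).
+365 (one year) → Dec 23, 2325 (1778 left).
+365 (one year) → Dec 23, 2326 (1413 left).
+365 (one year) → Dec 23, 2327 (1048 left).
+366 (one year; includes Feb 29, 2328) → Dec 23, 2328 (682 left).
+365 (one year) → Dec 23, 2329 (317 left).
Dec has 31 days: +9 → Jan 1, 2330 (308 left).
Jan has 31 days: +31 → Feb 1, 2330 (277 left).
Feb has 28 days: +28 → Mar 1, 2330 (249 left).
Mar has 31 days: +31 → Apr 1, 2330 (218 left).
Apr has 30 days: +30 → May 1, 2330 (188 left).
May has 31 days: +31 → Jun 1, 2330 (157 left).
Jun has 30 days: +30 → Jul 1, 2330 (127 left).
Jul has 31 days: +31 → Aug 1, 2330 (96 left).
Aug has 31 days: +31 → Sep 1, 2330 (65 left).
Sep has 30 days: +30 → Oct 1, 2330 (35 left).
Oct has 31 days: +31 → Nov 1, 2330 (4 left).
+4 → Nov 5, 2330.

November 5, 2330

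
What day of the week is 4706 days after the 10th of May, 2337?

Wednesday

May 10, 2337 is a Monday.
4706 mod 7 = 2, so 4706 days after a Monday is Monday + 2 = Wednesday.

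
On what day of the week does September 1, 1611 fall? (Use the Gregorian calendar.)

Doomsday rule: the anchor day for the 1600s is Tuesday. For year 11: 11÷12 = 0 r 11, and 11÷4 = 2, so 0+11+2 = 13.
Tuesday + 13 ≡ Monday — that's 1611's doomsday.
In September the doomsday date is Sep 5.
Sep 1 is 4 days before Sep 5; 4 mod 7 = 4, so Monday − 4 = Thursday.

Thursday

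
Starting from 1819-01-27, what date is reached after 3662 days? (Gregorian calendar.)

February 5, 1829

+365 (one year) → Jan 27, 1820 (3297 left).
+366 (one year; includes Feb 29, 1820) → Jan 27, 1821 (2931 left).
+365 (one year) → Jan 27, 1822 (2566 left).
+365 (one year) → Jan 27, 1823 (2201 left).
+365 (one year) → Jan 27, 1824 (1836 left).
+366 (one year; includes Feb 29, 1824) → Jan 27, 1825 (1470 left).
+365 (one year) → Jan 27, 1826 (1105 left).
+365 (one year) → Jan 27, 1827 (740 left).
+365 (one year) → Jan 27, 1828 (375 left).
Jan has 31 days: +5 → Feb 1, 1828 (370 left).
Feb has 29 days: +29 → Mar 1, 1828 (341 left).
Mar has 31 days: +31 → Apr 1, 1828 (310 left).
Apr has 30 days: +30 → May 1, 1828 (280 left).
May has 31 days: +31 → Jun 1, 1828 (249 left).
Jun has 30 days: +30 → Jul 1, 1828 (219 left).
Jul has 31 days: +31 → Aug 1, 1828 (188 left).
Aug has 31 days: +31 → Sep 1, 1828 (157 left).
Sep has 30 days: +30 → Oct 1, 1828 (127 left).
Oct has 31 days: +31 → Nov 1, 1828 (96 left).
Nov has 30 days: +30 → Dec 1, 1828 (66 left).
Dec has 31 days: +31 → Jan 1, 1829 (35 left).
Jan has 31 days: +31 → Feb 1, 1829 (4 left).
+4 → Feb 5, 1829.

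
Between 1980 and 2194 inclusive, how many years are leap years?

Multiples of 4 in [1980,2194]: 54.
Of those, multiples of 100: 2 (not leap unless ÷400).
Multiples of 400: 1.
Leap years = 54 − 2 + 1 = 53.

53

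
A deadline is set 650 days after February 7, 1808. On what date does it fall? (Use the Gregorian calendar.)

+366 (one year; includes Feb 29, 1808) → Feb 7, 1809 (284 left).
Feb has 28 days: +22 → Mar 1, 1809 (262 left).
Mar has 31 days: +31 → Apr 1, 1809 (231 left).
Apr has 30 days: +30 → May 1, 1809 (201 left).
May has 31 days: +31 → Jun 1, 1809 (170 left).
Jun has 30 days: +30 → Jul 1, 1809 (140 left).
Jul has 31 days: +31 → Aug 1, 1809 (109 left).
Aug has 31 days: +31 → Sep 1, 1809 (78 left).
Sep has 30 days: +30 → Oct 1, 1809 (48 left).
Oct has 31 days: +31 → Nov 1, 1809 (17 left).
+17 → Nov 18, 1809.

November 18, 1809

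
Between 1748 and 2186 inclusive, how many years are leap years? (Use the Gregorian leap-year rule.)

107

Multiples of 4 in [1748,2186]: 110.
Of those, multiples of 100: 4 (not leap unless ÷400).
Multiples of 400: 1.
Leap years = 110 − 4 + 1 = 107.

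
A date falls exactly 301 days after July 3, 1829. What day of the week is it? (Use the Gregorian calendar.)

Friday

First find the weekday of Jul 3, 1829. Doomsday rule: the anchor day for the 1800s is Friday. For year 29: 29÷12 = 2 r 5, and 5÷4 = 1, so 2+5+1 = 8.
Friday + 8 ≡ Saturday — that's 1829's doomsday.
In July the doomsday date is Jul 11.
Jul 3 is 8 days before Jul 11; 8 mod 7 = 1, so Saturday − 1 = Friday.
301 mod 7 = 0, so 301 days after a Friday is Friday + 0 = Friday.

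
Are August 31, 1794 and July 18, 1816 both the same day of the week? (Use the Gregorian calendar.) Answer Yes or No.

From Aug 31, 1794 to Jul 18, 1816 is 7991 days.
7991 mod 7 = 4, so they are different weekdays.
(Aug 31, 1794 is a Sunday; Jul 18, 1816 is a Thursday.)

No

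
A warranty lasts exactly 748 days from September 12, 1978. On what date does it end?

+365 (one year) → Sep 12, 1979 (383 left).
Sep has 30 days: +19 → Oct 1, 1979 (364 left).
Oct has 31 days: +31 → Nov 1, 1979 (333 left).
Nov has 30 days: +30 → Dec 1, 1979 (303 left).
Dec has 31 days: +31 → Jan 1, 1980 (272 left).
Jan has 31 days: +31 → Feb 1, 1980 (241 left).
Feb has 29 days: +29 → Mar 1, 1980 (212 left).
Mar has 31 days: +31 → Apr 1, 1980 (181 left).
Apr has 30 days: +30 → May 1, 1980 (151 left).
May has 31 days: +31 → Jun 1, 1980 (120 left).
Jun has 30 days: +30 → Jul 1, 1980 (90 left).
Jul has 31 days: +31 → Aug 1, 1980 (59 left).
Aug has 31 days: +31 → Sep 1, 1980 (28 left).
+28 → Sep 29, 1980.

September 29, 1980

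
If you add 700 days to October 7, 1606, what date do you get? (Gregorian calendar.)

September 6, 1608

+365 (one year) → Oct 7, 1607 (335 left).
Oct has 31 days: +25 → Nov 1, 1607 (310 left).
Nov has 30 days: +30 → Dec 1, 1607 (280 left).
Dec has 31 days: +31 → Jan 1, 1608 (249 left).
Jan has 31 days: +31 → Feb 1, 1608 (218 left).
Feb has 29 days: +29 → Mar 1, 1608 (189 left).
Mar has 31 days: +31 → Apr 1, 1608 (158 left).
Apr has 30 days: +30 → May 1, 1608 (128 left).
May has 31 days: +31 → Jun 1, 1608 (97 left).
Jun has 30 days: +30 → Jul 1, 1608 (67 left).
Jul has 31 days: +31 → Aug 1, 1608 (36 left).
Aug has 31 days: +31 → Sep 1, 1608 (5 left).
+5 → Sep 6, 1608.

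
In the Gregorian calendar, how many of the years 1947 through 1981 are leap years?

Multiples of 4 in [1947,1981]: 9.
Of those, multiples of 100: 0 (not leap unless ÷400).
Multiples of 400: 0.
Leap years = 9 − 0 + 0 = 9.

9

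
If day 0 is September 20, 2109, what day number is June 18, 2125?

Sep 20, 2109 → Sep 20, 2110: 365 days.
Sep 20, 2110 → Sep 20, 2111: 365 days.
Sep 20, 2111 → Sep 20, 2112: 366 days (Feb 29, 2112 is in that span).
Sep 20, 2112 → Sep 20, 2113: 365 days.
Sep 20, 2113 → Sep 20, 2114: 365 days.
Sep 20, 2114 → Sep 20, 2115: 365 days.
Sep 20, 2115 → Sep 20, 2116: 366 days (Feb 29, 2116 is in that span).
Sep 20, 2116 → Sep 20, 2117: 365 days.
Sep 20, 2117 → Sep 20, 2118: 365 days.
Sep 20, 2118 → Sep 20, 2119: 365 days.
Sep 20, 2119 → Sep 20, 2120: 366 days (Feb 29, 2120 is in that span).
Sep 20, 2120 → Sep 20, 2121: 365 days.
Sep 20, 2121 → Sep 20, 2122: 365 days.
Sep 20, 2122 → Sep 20, 2123: 365 days.
Sep 20, 2123 → Sep 20, 2124: 366 days (Feb 29, 2124 is in that span).
Sep 20, 2124 → Oct 20, 2124: 30 days (September has 30).
Oct 20, 2124 → Nov 20, 2124: 31 days (October has 31).
Nov 20, 2124 → Dec 20, 2124: 30 days (November has 30).
Dec 20, 2124 → Jan 20, 2125: 31 days (December has 31).
Jan 20, 2125 → Feb 20, 2125: 31 days (January has 31).
Feb 20, 2125 → Mar 20, 2125: 28 days (February has 28).
Mar 20, 2125 → Apr 20, 2125: 31 days (March has 31).
Apr 20, 2125 → May 20, 2125: 30 days (April has 30).
May 20, 2125 → Jun 18, 2125: 29 days.
Total: 5750 days.

5750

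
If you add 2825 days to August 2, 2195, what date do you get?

April 28, 2203

+366 (one year; includes Feb 29, 2196) → Aug 2, 2196 (2459 left).
+365 (one year) → Aug 2, 2197 (2094 left).
+365 (one year) → Aug 2, 2198 (1729 left).
+365 (one year) → Aug 2, 2199 (1364 left).
+365 (one year) → Aug 2, 2200 (999 left).
+365 (one year) → Aug 2, 2201 (634 left).
+365 (one year) → Aug 2, 2202 (269 left).
Aug has 31 days: +30 → Sep 1, 2202 (239 left).
Sep has 30 days: +30 → Oct 1, 2202 (209 left).
Oct has 31 days: +31 → Nov 1, 2202 (178 left).
Nov has 30 days: +30 → Dec 1, 2202 (148 left).
Dec has 31 days: +31 → Jan 1, 2203 (117 left).
Jan has 31 days: +31 → Feb 1, 2203 (86 left).
Feb has 28 days: +28 → Mar 1, 2203 (58 left).
Mar has 31 days: +31 → Apr 1, 2203 (27 left).
+27 → Apr 28, 2203.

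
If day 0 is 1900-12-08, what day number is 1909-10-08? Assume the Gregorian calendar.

Dec 8, 1900 → Dec 8, 1901: 365 days.
Dec 8, 1901 → Dec 8, 1902: 365 days.
Dec 8, 1902 → Dec 8, 1903: 365 days.
Dec 8, 1903 → Dec 8, 1904: 366 days (Feb 29, 1904 is in that span).
Dec 8, 1904 → Dec 8, 1905: 365 days.
Dec 8, 1905 → Dec 8, 1906: 365 days.
Dec 8, 1906 → Dec 8, 1907: 365 days.
Dec 8, 1907 → Dec 8, 1908: 366 days (Feb 29, 1908 is in that span).
Dec 8, 1908 → Jan 8, 1909: 31 days (December has 31).
Jan 8, 1909 → Feb 8, 1909: 31 days (January has 31).
Feb 8, 1909 → Mar 8, 1909: 28 days (February has 28).
Mar 8, 1909 → Apr 8, 1909: 31 days (March has 31).
Apr 8, 1909 → May 8, 1909: 30 days (April has 30).
May 8, 1909 → Jun 8, 1909: 31 days (May has 31).
Jun 8, 1909 → Jul 8, 1909: 30 days (June has 30).
Jul 8, 1909 → Aug 8, 1909: 31 days (July has 31).
Aug 8, 1909 → Sep 8, 1909: 31 days (August has 31).
Sep 8, 1909 → Oct 8, 1909: 30 days.
Total: 3226 days.

3226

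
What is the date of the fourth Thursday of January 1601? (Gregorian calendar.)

January 1, 1601 is a Monday.
The first Thursday is therefore January 4 (3 days later).
The fourth Thursday is 4 + 3×7 = January 25.

January 25, 1601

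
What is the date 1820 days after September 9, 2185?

September 3, 2190

+365 (one year) → Sep 9, 2186 (1455 left).
+365 (one year) → Sep 9, 2187 (1090 left).
+366 (one year; includes Feb 29, 2188) → Sep 9, 2188 (724 left).
+365 (one year) → Sep 9, 2189 (359 left).
Sep has 30 days: +22 → Oct 1, 2189 (337 left).
Oct has 31 days: +31 → Nov 1, 2189 (306 left).
Nov has 30 days: +30 → Dec 1, 2189 (276 left).
Dec has 31 days: +31 → Jan 1, 2190 (245 left).
Jan has 31 days: +31 → Feb 1, 2190 (214 left).
Feb has 28 days: +28 → Mar 1, 2190 (186 left).
Mar has 31 days: +31 → Apr 1, 2190 (155 left).
Apr has 30 days: +30 → May 1, 2190 (125 left).
May has 31 days: +31 → Jun 1, 2190 (94 left).
Jun has 30 days: +30 → Jul 1, 2190 (64 left).
Jul has 31 days: +31 → Aug 1, 2190 (33 left).
Aug has 31 days: +31 → Sep 1, 2190 (2 left).
+2 → Sep 3, 2190.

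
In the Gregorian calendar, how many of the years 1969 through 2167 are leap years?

Multiples of 4 in [1969,2167]: 49.
Of those, multiples of 100: 2 (not leap unless ÷400).
Multiples of 400: 1.
Leap years = 49 − 2 + 1 = 48.

48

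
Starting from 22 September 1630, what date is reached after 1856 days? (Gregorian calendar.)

+365 (one year) → Sep 22, 1631 (1491 left).
+366 (one year; includes Feb 29, 1632) → Sep 22, 1632 (1125 left).
+365 (one year) → Sep 22, 1633 (760 left).
+365 (one year) → Sep 22, 1634 (395 left).
Sep has 30 days: +9 → Oct 1, 1634 (386 left).
Oct has 31 days: +31 → Nov 1, 1634 (355 left).
Nov has 30 days: +30 → Dec 1, 1634 (325 left).
Dec has 31 days: +31 → Jan 1, 1635 (294 left).
Jan has 31 days: +31 → Feb 1, 1635 (263 left).
Feb has 28 days: +28 → Mar 1, 1635 (235 left).
Mar has 31 days: +31 → Apr 1, 1635 (204 left).
Apr has 30 days: +30 → May 1, 1635 (174 left).
May has 31 days: +31 → Jun 1, 1635 (143 left).
Jun has 30 days: +30 → Jul 1, 1635 (113 left).
Jul has 31 days: +31 → Aug 1, 1635 (82 left).
Aug has 31 days: +31 → Sep 1, 1635 (51 left).
Sep has 30 days: +30 → Oct 1, 1635 (21 left).
+21 → Oct 22, 1635.

October 22, 1635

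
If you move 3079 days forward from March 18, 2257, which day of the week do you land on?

Tuesday

First find the weekday of Mar 18, 2257. Doomsday rule: the anchor day for the 2200s is Friday. For year 57: 57÷12 = 4 r 9, and 9÷4 = 2, so 4+9+2 = 15.
Friday + 15 ≡ Saturday — that's 2257's doomsday.
In March the doomsday date is Mar 14.
Mar 18 is 4 days after Mar 14; 4 mod 7 = 4, so Saturday + 4 = Wednesday.
3079 mod 7 = 6, so 3079 days after a Wednesday is Wednesday + 6 = Tuesday.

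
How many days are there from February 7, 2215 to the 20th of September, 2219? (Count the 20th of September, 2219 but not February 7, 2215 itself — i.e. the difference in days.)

Feb 7, 2215 → Feb 7, 2216: 365 days.
Feb 7, 2216 → Feb 7, 2217: 366 days (Feb 29, 2216 is in that span).
Feb 7, 2217 → Feb 7, 2218: 365 days.
Feb 7, 2218 → Feb 7, 2219: 365 days.
Feb 7, 2219 → Mar 7, 2219: 28 days (February has 28).
Mar 7, 2219 → Apr 7, 2219: 31 days (March has 31).
Apr 7, 2219 → May 7, 2219: 30 days (April has 30).
May 7, 2219 → Jun 7, 2219: 31 days (May has 31).
Jun 7, 2219 → Jul 7, 2219: 30 days (June has 30).
Jul 7, 2219 → Aug 7, 2219: 31 days (July has 31).
Aug 7, 2219 → Sep 7, 2219: 31 days (August has 31).
Sep 7, 2219 → Sep 20, 2219: 13 days.
Total: 1686 days.

1686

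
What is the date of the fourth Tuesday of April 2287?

April 26, 2287

April 1, 2287 is a Friday.
The first Tuesday is therefore April 5 (4 days later).
The fourth Tuesday is 5 + 3×7 = April 26.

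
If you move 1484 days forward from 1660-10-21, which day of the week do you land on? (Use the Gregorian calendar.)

Thursday

Oct 21, 1660 is a Thursday.
1484 mod 7 = 0, so 1484 days after a Thursday is Thursday + 0 = Thursday.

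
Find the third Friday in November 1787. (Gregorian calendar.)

November 16, 1787

November 1, 1787 is a Thursday.
The first Friday is therefore November 2 (1 days later).
The third Friday is 2 + 2×7 = November 16.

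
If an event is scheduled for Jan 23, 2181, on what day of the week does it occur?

Tuesday

Doomsday rule: the anchor day for the 2100s is Sunday. For year 81: 81÷12 = 6 r 9, and 9÷4 = 2, so 6+9+2 = 17.
Sunday + 17 ≡ Wednesday — that's 2181's doomsday.
In January the doomsday date is Jan 3 (2181 is not a leap year).
Jan 23 is 20 days after Jan 3; 20 mod 7 = 6, so Wednesday + 6 = Tuesday.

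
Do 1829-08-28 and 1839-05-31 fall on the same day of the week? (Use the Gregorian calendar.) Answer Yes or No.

From Aug 28, 1829 to May 31, 1839 is 3563 days.
3563 mod 7 = 0, so they are the same weekday.
(Aug 28, 1829 is a Friday; May 31, 1839 is a Friday.)

Yes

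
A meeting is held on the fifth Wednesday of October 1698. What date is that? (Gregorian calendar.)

October 29, 1698

October 1, 1698 is a Wednesday.
The first Wednesday is therefore October 1 (same day).
The fifth Wednesday is 1 + 4×7 = October 29.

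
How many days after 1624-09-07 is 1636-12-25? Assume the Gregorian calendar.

Sep 7, 1624 → Sep 7, 1625: 365 days.
Sep 7, 1625 → Sep 7, 1626: 365 days.
Sep 7, 1626 → Sep 7, 1627: 365 days.
Sep 7, 1627 → Sep 7, 1628: 366 days (Feb 29, 1628 is in that span).
Sep 7, 1628 → Sep 7, 1629: 365 days.
Sep 7, 1629 → Sep 7, 1630: 365 days.
Sep 7, 1630 → Sep 7, 1631: 365 days.
Sep 7, 1631 → Sep 7, 1632: 366 days (Feb 29, 1632 is in that span).
Sep 7, 1632 → Sep 7, 1633: 365 days.
Sep 7, 1633 → Sep 7, 1634: 365 days.
Sep 7, 1634 → Sep 7, 1635: 365 days.
Sep 7, 1635 → Sep 7, 1636: 366 days (Feb 29, 1636 is in that span).
Sep 7, 1636 → Oct 7, 1636: 30 days (September has 30).
Oct 7, 1636 → Nov 7, 1636: 31 days (October has 31).
Nov 7, 1636 → Dec 7, 1636: 30 days (November has 30).
Dec 7, 1636 → Dec 25, 1636: 18 days.
Total: 4492 days.

4492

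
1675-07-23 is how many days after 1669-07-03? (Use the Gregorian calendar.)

Jul 3, 1669 → Jul 3, 1670: 365 days.
Jul 3, 1670 → Jul 3, 1671: 365 days.
Jul 3, 1671 → Jul 3, 1672: 366 days (Feb 29, 1672 is in that span).
Jul 3, 1672 → Jul 3, 1673: 365 days.
Jul 3, 1673 → Jul 3, 1674: 365 days.
Jul 3, 1674 → Aug 3, 1674: 31 days (July has 31).
Aug 3, 1674 → Sep 3, 1674: 31 days (August has 31).
Sep 3, 1674 → Oct 3, 1674: 30 days (September has 30).
Oct 3, 1674 → Nov 3, 1674: 31 days (October has 31).
Nov 3, 1674 → Dec 3, 1674: 30 days (November has 30).
Dec 3, 1674 → Jan 3, 1675: 31 days (December has 31).
Jan 3, 1675 → Feb 3, 1675: 31 days (January has 31).
Feb 3, 1675 → Mar 3, 1675: 28 days (February has 28).
Mar 3, 1675 → Apr 3, 1675: 31 days (March has 31).
Apr 3, 1675 → May 3, 1675: 30 days (April has 30).
May 3, 1675 → Jun 3, 1675: 31 days (May has 31).
Jun 3, 1675 → Jul 3, 1675: 30 days (June has 30).
Jul 3, 1675 → Jul 23, 1675: 20 days.
Total: 2211 days.

2211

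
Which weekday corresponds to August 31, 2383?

Wednesday

Doomsday rule: the anchor day for the 2300s is Wednesday. For year 83: 83÷12 = 6 r 11, and 11÷4 = 2, so 6+11+2 = 19.
Wednesday + 19 ≡ Monday — that's 2383's doomsday.
In August the doomsday date is Aug 8.
Aug 31 is 23 days after Aug 8; 23 mod 7 = 2, so Monday + 2 = Wednesday.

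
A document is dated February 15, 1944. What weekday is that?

Tuesday

Doomsday rule: the anchor day for the 1900s is Wednesday. For year 44: 44÷12 = 3 r 8, and 8÷4 = 2, so 3+8+2 = 13.
Wednesday + 13 ≡ Tuesday — that's 1944's doomsday.
In February the doomsday date is Feb 29 (1944 is a leap year (divisible by 4)).
Feb 15 is 14 days before Feb 29; 14 mod 7 = 0, so Tuesday − 0 = Tuesday.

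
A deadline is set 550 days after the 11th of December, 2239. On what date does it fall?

June 13, 2241

+366 (one year; includes Feb 29, 2240) → Dec 11, 2240 (184 left).
Dec has 31 days: +21 → Jan 1, 2241 (163 left).
Jan has 31 days: +31 → Feb 1, 2241 (132 left).
Feb has 28 days: +28 → Mar 1, 2241 (104 left).
Mar has 31 days: +31 → Apr 1, 2241 (73 left).
Apr has 30 days: +30 → May 1, 2241 (43 left).
May has 31 days: +31 → Jun 1, 2241 (12 left).
+12 → Jun 13, 2241.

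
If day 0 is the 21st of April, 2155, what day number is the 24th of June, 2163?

2986

Apr 21, 2155 → Apr 21, 2156: 366 days (Feb 29, 2156 is in that span).
Apr 21, 2156 → Apr 21, 2157: 365 days.
Apr 21, 2157 → Apr 21, 2158: 365 days.
Apr 21, 2158 → Apr 21, 2159: 365 days.
Apr 21, 2159 → Apr 21, 2160: 366 days (Feb 29, 2160 is in that span).
Apr 21, 2160 → Apr 21, 2161: 365 days.
Apr 21, 2161 → Apr 21, 2162: 365 days.
Apr 21, 2162 → Apr 21, 2163: 365 days.
Apr 21, 2163 → May 21, 2163: 30 days (April has 30).
May 21, 2163 → Jun 21, 2163: 31 days (May has 31).
Jun 21, 2163 → Jun 24, 2163: 3 days.
Total: 2986 days.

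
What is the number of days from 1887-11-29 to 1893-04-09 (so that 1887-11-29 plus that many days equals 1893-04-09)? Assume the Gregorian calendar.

1958

Nov 29, 1887 → Nov 29, 1888: 366 days (Feb 29, 1888 is in that span).
Nov 29, 1888 → Nov 29, 1889: 365 days.
Nov 29, 1889 → Nov 29, 1890: 365 days.
Nov 29, 1890 → Nov 29, 1891: 365 days.
Nov 29, 1891 → Nov 29, 1892: 366 days (Feb 29, 1892 is in that span).
Nov 29, 1892 → Dec 29, 1892: 30 days (November has 30).
Dec 29, 1892 → Jan 29, 1893: 31 days (December has 31).
Jan 29, 1893 → Feb 28, 1893: 30 days (January has 31).
Feb 28, 1893 → Mar 28, 1893: 28 days (February has 28).
Mar 28, 1893 → Apr 9, 1893: 12 days.
Total: 1958 days.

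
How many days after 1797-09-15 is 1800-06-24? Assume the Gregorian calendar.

1012

Sep 15, 1797 → Sep 15, 1798: 365 days.
Sep 15, 1798 → Sep 15, 1799: 365 days.
Sep 15, 1799 → Oct 15, 1799: 30 days (September has 30).
Oct 15, 1799 → Nov 15, 1799: 31 days (October has 31).
Nov 15, 1799 → Dec 15, 1799: 30 days (November has 30).
Dec 15, 1799 → Jan 15, 1800: 31 days (December has 31).
Jan 15, 1800 → Feb 15, 1800: 31 days (January has 31).
Feb 15, 1800 → Mar 15, 1800: 28 days (February has 28).
Mar 15, 1800 → Apr 15, 1800: 31 days (March has 31).
Apr 15, 1800 → May 15, 1800: 30 days (April has 30).
May 15, 1800 → Jun 15, 1800: 31 days (May has 31).
Jun 15, 1800 → Jun 24, 1800: 9 days.
Total: 1012 days.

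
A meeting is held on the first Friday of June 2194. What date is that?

June 6, 2194

June 1, 2194 is a Sunday.
The first Friday is therefore June 6 (5 days later).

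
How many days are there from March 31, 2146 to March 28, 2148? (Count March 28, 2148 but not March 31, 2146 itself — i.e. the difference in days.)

Mar 31, 2146 → Mar 31, 2147: 365 days.
Mar 31, 2147 → Apr 30, 2147: 30 days (March has 31).
Apr 30, 2147 → May 30, 2147: 30 days (April has 30).
May 30, 2147 → Jun 30, 2147: 31 days (May has 31).
Jun 30, 2147 → Jul 30, 2147: 30 days (June has 30).
Jul 30, 2147 → Aug 30, 2147: 31 days (July has 31).
Aug 30, 2147 → Sep 30, 2147: 31 days (August has 31).
Sep 30, 2147 → Oct 30, 2147: 30 days (September has 30).
Oct 30, 2147 → Nov 30, 2147: 31 days (October has 31).
Nov 30, 2147 → Dec 30, 2147: 30 days (November has 30).
Dec 30, 2147 → Jan 30, 2148: 31 days (December has 31).
Jan 30, 2148 → Feb 29, 2148: 30 days (January has 31).
Feb 29, 2148 → Mar 28, 2148: 28 days.
Total: 728 days.

728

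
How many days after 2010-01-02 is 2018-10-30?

3223

Jan 2, 2010 → Jan 2, 2011: 365 days.
Jan 2, 2011 → Jan 2, 2012: 365 days.
Jan 2, 2012 → Jan 2, 2013: 366 days (Feb 29, 2012 is in that span).
Jan 2, 2013 → Jan 2, 2014: 365 days.
Jan 2, 2014 → Jan 2, 2015: 365 days.
Jan 2, 2015 → Jan 2, 2016: 365 days.
Jan 2, 2016 → Jan 2, 2017: 366 days (Feb 29, 2016 is in that span).
Jan 2, 2017 → Jan 2, 2018: 365 days.
Jan 2, 2018 → Feb 2, 2018: 31 days (January has 31).
Feb 2, 2018 → Mar 2, 2018: 28 days (February has 28).
Mar 2, 2018 → Apr 2, 2018: 31 days (March has 31).
Apr 2, 2018 → May 2, 2018: 30 days (April has 30).
May 2, 2018 → Jun 2, 2018: 31 days (May has 31).
Jun 2, 2018 → Jul 2, 2018: 30 days (June has 30).
Jul 2, 2018 → Aug 2, 2018: 31 days (July has 31).
Aug 2, 2018 → Sep 2, 2018: 31 days (August has 31).
Sep 2, 2018 → Oct 2, 2018: 30 days (September has 30).
Oct 2, 2018 → Oct 30, 2018: 28 days.
Total: 3223 days.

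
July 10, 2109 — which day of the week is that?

Wednesday

Doomsday rule: the anchor day for the 2100s is Sunday. For year 09: 9÷12 = 0 r 9, and 9÷4 = 2, so 0+9+2 = 11.
Sunday + 11 ≡ Thursday — that's 2109's doomsday.
In July the doomsday date is Jul 11.
Jul 10 is 1 day before Jul 11; 1 mod 7 = 1, so Thursday − 1 = Wednesday.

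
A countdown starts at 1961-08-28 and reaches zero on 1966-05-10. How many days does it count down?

Aug 28, 1961 → Aug 28, 1962: 365 days.
Aug 28, 1962 → Aug 28, 1963: 365 days.
Aug 28, 1963 → Aug 28, 1964: 366 days (Feb 29, 1964 is in that span).
Aug 28, 1964 → Aug 28, 1965: 365 days.
Aug 28, 1965 → Sep 28, 1965: 31 days (August has 31).
Sep 28, 1965 → Oct 28, 1965: 30 days (September has 30).
Oct 28, 1965 → Nov 28, 1965: 31 days (October has 31).
Nov 28, 1965 → Dec 28, 1965: 30 days (November has 30).
Dec 28, 1965 → Jan 28, 1966: 31 days (December has 31).
Jan 28, 1966 → Feb 28, 1966: 31 days (January has 31).
Feb 28, 1966 → Mar 28, 1966: 28 days (February has 28).
Mar 28, 1966 → Apr 28, 1966: 31 days (March has 31).
Apr 28, 1966 → May 10, 1966: 12 days.
Total: 1716 days.

1716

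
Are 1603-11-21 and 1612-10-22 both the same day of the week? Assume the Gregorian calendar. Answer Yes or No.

From Nov 21, 1603 to Oct 22, 1612 is 3258 days.
3258 mod 7 = 3, so they are different weekdays.
(Nov 21, 1603 is a Friday; Oct 22, 1612 is a Monday.)

No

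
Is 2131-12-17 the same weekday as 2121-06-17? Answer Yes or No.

From Jun 17, 2121 to Dec 17, 2131 is 3835 days.
3835 mod 7 = 6, so they are different weekdays.
(Jun 17, 2121 is a Tuesday; Dec 17, 2131 is a Monday.)

No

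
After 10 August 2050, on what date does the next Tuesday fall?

August 16, 2050

Aug 10, 2050 is a Wednesday.
From Wednesday to the next Tuesday is 6 days.
Aug 10, 2050 + 6 = Aug 16, 2050.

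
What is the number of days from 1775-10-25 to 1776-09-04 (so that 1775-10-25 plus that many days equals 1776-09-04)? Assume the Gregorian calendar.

315

Oct 25, 1775 → Nov 25, 1775: 31 days (October has 31).
Nov 25, 1775 → Dec 25, 1775: 30 days (November has 30).
Dec 25, 1775 → Jan 25, 1776: 31 days (December has 31).
Jan 25, 1776 → Feb 25, 1776: 31 days (January has 31).
Feb 25, 1776 → Mar 25, 1776: 29 days (February has 29).
Mar 25, 1776 → Apr 25, 1776: 31 days (March has 31).
Apr 25, 1776 → May 25, 1776: 30 days (April has 30).
May 25, 1776 → Jun 25, 1776: 31 days (May has 31).
Jun 25, 1776 → Jul 25, 1776: 30 days (June has 30).
Jul 25, 1776 → Aug 25, 1776: 31 days (July has 31).
Aug 25, 1776 → Sep 4, 1776: 10 days.
Total: 315 days.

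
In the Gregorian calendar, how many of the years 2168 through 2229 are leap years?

15

Multiples of 4 in [2168,2229]: 16.
Of those, multiples of 100: 1 (not leap unless ÷400).
Multiples of 400: 0.
Leap years = 16 − 1 + 0 = 15.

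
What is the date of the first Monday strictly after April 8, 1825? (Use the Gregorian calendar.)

Apr 8, 1825 is a Friday.
From Friday to the next Monday is 3 days.
Apr 8, 1825 + 3 = Apr 11, 1825.

April 11, 1825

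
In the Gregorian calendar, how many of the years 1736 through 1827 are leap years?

22

Multiples of 4 in [1736,1827]: 23.
Of those, multiples of 100: 1 (not leap unless ÷400).
Multiples of 400: 0.
Leap years = 23 − 1 + 0 = 22.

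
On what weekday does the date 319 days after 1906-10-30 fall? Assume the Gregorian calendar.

Saturday

Oct 30, 1906 is a Tuesday.
319 mod 7 = 4, so 319 days after a Tuesday is Tuesday + 4 = Saturday.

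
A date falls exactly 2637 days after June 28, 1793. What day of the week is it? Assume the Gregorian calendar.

First find the weekday of Jun 28, 1793. Doomsday rule: the anchor day for the 1700s is Sunday. For year 93: 93÷12 = 7 r 9, and 9÷4 = 2, so 7+9+2 = 18.
Sunday + 18 ≡ Thursday — that's 1793's doomsday.
In June the doomsday date is Jun 6.
Jun 28 is 22 days after Jun 6; 22 mod 7 = 1, so Thursday + 1 = Friday.
2637 mod 7 = 5, so 2637 days after a Friday is Friday + 5 = Wednesday.

Wednesday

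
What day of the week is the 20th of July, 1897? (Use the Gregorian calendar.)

Tuesday

January 1, 1897 is a Friday.
Jan 1, 1897 → Feb 1, 1897: 31 days (January has 31).
Feb 1, 1897 → Mar 1, 1897: 28 days (February has 28).
Mar 1, 1897 → Apr 1, 1897: 31 days (March has 31).
Apr 1, 1897 → May 1, 1897: 30 days (April has 30).
May 1, 1897 → Jun 1, 1897: 31 days (May has 31).
Jun 1, 1897 → Jul 1, 1897: 30 days (June has 30).
Jul 1, 1897 → Jul 20, 1897: 19 days.
Total: 200 days.
200 mod 7 = 4, so Friday + 4 = Tuesday.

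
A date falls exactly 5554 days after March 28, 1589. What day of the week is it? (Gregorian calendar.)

Friday

First find the weekday of Mar 28, 1589. Doomsday rule: the anchor day for the 1500s is Wednesday. For year 89: 89÷12 = 7 r 5, and 5÷4 = 1, so 7+5+1 = 13.
Wednesday + 13 ≡ Tuesday — that's 1589's doomsday.
In March the doomsday date is Mar 14.
Mar 28 is 14 days after Mar 14; 14 mod 7 = 0, so Tuesday + 0 = Tuesday.
5554 mod 7 = 3, so 5554 days after a Tuesday is Tuesday + 3 = Friday.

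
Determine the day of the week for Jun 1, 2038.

Tuesday

Doomsday rule: the anchor day for the 2000s is Tuesday. For year 38: 38÷12 = 3 r 2, and 2÷4 = 0, so 3+2+0 = 5.
Tuesday + 5 ≡ Sunday — that's 2038's doomsday.
In June the doomsday date is Jun 6.
Jun 1 is 5 days before Jun 6; 5 mod 7 = 5, so Sunday − 5 = Tuesday.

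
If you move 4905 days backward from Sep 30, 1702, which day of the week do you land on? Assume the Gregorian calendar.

Monday

Sep 30, 1702 is a Saturday.
4905 mod 7 = 5, so 4905 days before a Saturday is Saturday − 5 = Monday.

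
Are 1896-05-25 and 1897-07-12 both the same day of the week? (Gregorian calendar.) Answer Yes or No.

From May 25, 1896 to Jul 12, 1897 is 413 days.
413 mod 7 = 0, so they are the same weekday.
(May 25, 1896 is a Monday; Jul 12, 1897 is a Monday.)

Yes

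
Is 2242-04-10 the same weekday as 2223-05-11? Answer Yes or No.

Yes

From May 11, 2223 to Apr 10, 2242 is 6909 days.
6909 mod 7 = 0, so they are the same weekday.
(May 11, 2223 is a Sunday; Apr 10, 2242 is a Sunday.)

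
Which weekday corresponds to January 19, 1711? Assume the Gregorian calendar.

Doomsday rule: the anchor day for the 1700s is Sunday. For year 11: 11÷12 = 0 r 11, and 11÷4 = 2, so 0+11+2 = 13.
Sunday + 13 ≡ Saturday — that's 1711's doomsday.
In January the doomsday date is Jan 3 (1711 is not a leap year).
Jan 19 is 16 days after Jan 3; 16 mod 7 = 2, so Saturday + 2 = Monday.

Monday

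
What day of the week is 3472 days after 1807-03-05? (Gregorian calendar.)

Thursday

Mar 5, 1807 is a Thursday.
3472 mod 7 = 0, so 3472 days after a Thursday is Thursday + 0 = Thursday.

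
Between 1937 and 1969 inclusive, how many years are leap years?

8

Multiples of 4 in [1937,1969]: 8.
Of those, multiples of 100: 0 (not leap unless ÷400).
Multiples of 400: 0.
Leap years = 8 − 0 + 0 = 8.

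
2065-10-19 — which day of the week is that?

Monday

Doomsday rule: the anchor day for the 2000s is Tuesday. For year 65: 65÷12 = 5 r 5, and 5÷4 = 1, so 5+5+1 = 11.
Tuesday + 11 ≡ Saturday — that's 2065's doomsday.
In October the doomsday date is Oct 10.
Oct 19 is 9 days after Oct 10; 9 mod 7 = 2, so Saturday + 2 = Monday.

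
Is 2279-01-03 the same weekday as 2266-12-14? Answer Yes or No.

From Dec 14, 2266 to Jan 3, 2279 is 4403 days.
4403 mod 7 = 0, so they are the same weekday.
(Dec 14, 2266 is a Friday; Jan 3, 2279 is a Friday.)

Yes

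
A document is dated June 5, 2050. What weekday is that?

Sunday

January 1, 2050 is a Saturday.
Jan 1, 2050 → Feb 1, 2050: 31 days (January has 31).
Feb 1, 2050 → Mar 1, 2050: 28 days (February has 28).
Mar 1, 2050 → Apr 1, 2050: 31 days (March has 31).
Apr 1, 2050 → May 1, 2050: 30 days (April has 30).
May 1, 2050 → Jun 1, 2050: 31 days (May has 31).
Jun 1, 2050 → Jun 5, 2050: 4 days.
Total: 155 days.
155 mod 7 = 1, so Saturday + 1 = Sunday.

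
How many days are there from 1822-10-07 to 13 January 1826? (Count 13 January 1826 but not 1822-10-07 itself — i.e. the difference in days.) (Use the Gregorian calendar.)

Oct 7, 1822 → Oct 7, 1823: 365 days.
Oct 7, 1823 → Oct 7, 1824: 366 days (Feb 29, 1824 is in that span).
Oct 7, 1824 → Oct 7, 1825: 365 days.
Oct 7, 1825 → Nov 7, 1825: 31 days (October has 31).
Nov 7, 1825 → Dec 7, 1825: 30 days (November has 30).
Dec 7, 1825 → Jan 7, 1826: 31 days (December has 31).
Jan 7, 1826 → Jan 13, 1826: 6 days.
Total: 1194 days.

1194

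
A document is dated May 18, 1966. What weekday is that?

Doomsday rule: the anchor day for the 1900s is Wednesday. For year 66: 66÷12 = 5 r 6, and 6÷4 = 1, so 5+6+1 = 12.
Wednesday + 12 ≡ Monday — that's 1966's doomsday.
In May the doomsday date is May 9.
May 18 is 9 days after May 9; 9 mod 7 = 2, so Monday + 2 = Wednesday.

Wednesday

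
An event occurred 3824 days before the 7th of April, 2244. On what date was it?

−366 (one year; includes Feb 29, 2244) → Apr 7, 2243 (3458 left).
−365 (one year) → Apr 7, 2242 (3093 left).
−365 (one year) → Apr 7, 2241 (2728 left).
−365 (one year) → Apr 7, 2240 (2363 left).
−366 (one year; includes Feb 29, 2240) → Apr 7, 2239 (1997 left).
−365 (one year) → Apr 7, 2238 (1632 left).
−365 (one year) → Apr 7, 2237 (1267 left).
−365 (one year) → Apr 7, 2236 (902 left).
−366 (one year; includes Feb 29, 2236) → Apr 7, 2235 (536 left).
−365 (one year) → Apr 7, 2234 (171 left).
−7 → Mar 31, 2234 (end of Mar, 31 days; 164 left).
−31 → Feb 28, 2234 (end of Feb, 28 days; 133 left).
−28 → Jan 31, 2234 (end of Jan, 31 days; 105 left).
−31 → Dec 31, 2233 (end of Dec, 31 days; 74 left).
−31 → Nov 30, 2233 (end of Nov, 30 days; 43 left).
−30 → Oct 31, 2233 (end of Oct, 31 days; 13 left).
−13 → Oct 18, 2233.

October 18, 2233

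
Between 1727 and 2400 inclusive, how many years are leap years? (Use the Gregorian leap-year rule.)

Multiples of 4 in [1727,2400]: 169.
Of those, multiples of 100: 7 (not leap unless ÷400).
Multiples of 400: 2.
Leap years = 169 − 7 + 2 = 164.

164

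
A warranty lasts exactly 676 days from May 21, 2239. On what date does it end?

+366 (one year; includes Feb 29, 2240) → May 21, 2240 (310 left).
May has 31 days: +11 → Jun 1, 2240 (299 left).
Jun has 30 days: +30 → Jul 1, 2240 (269 left).
Jul has 31 days: +31 → Aug 1, 2240 (238 left).
Aug has 31 days: +31 → Sep 1, 2240 (207 left).
Sep has 30 days: +30 → Oct 1, 2240 (177 left).
Oct has 31 days: +31 → Nov 1, 2240 (146 left).
Nov has 30 days: +30 → Dec 1, 2240 (116 left).
Dec has 31 days: +31 → Jan 1, 2241 (85 left).
Jan has 31 days: +31 → Feb 1, 2241 (54 left).
Feb has 28 days: +28 → Mar 1, 2241 (26 left).
+26 → Mar 27, 2241.

March 27, 2241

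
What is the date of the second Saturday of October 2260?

October 13, 2260

October 1, 2260 is a Monday.
The first Saturday is therefore October 6 (5 days later).
The second Saturday is 6 + 1×7 = October 13.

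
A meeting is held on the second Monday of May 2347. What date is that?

May 1, 2347 is a Thursday.
The first Monday is therefore May 5 (4 days later).
The second Monday is 5 + 1×7 = May 12.

May 12, 2347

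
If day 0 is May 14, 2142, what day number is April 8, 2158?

5808

May 14, 2142 → May 14, 2143: 365 days.
May 14, 2143 → May 14, 2144: 366 days (Feb 29, 2144 is in that span).
May 14, 2144 → May 14, 2145: 365 days.
May 14, 2145 → May 14, 2146: 365 days.
May 14, 2146 → May 14, 2147: 365 days.
May 14, 2147 → May 14, 2148: 366 days (Feb 29, 2148 is in that span).
May 14, 2148 → May 14, 2149: 365 days.
May 14, 2149 → May 14, 2150: 365 days.
May 14, 2150 → May 14, 2151: 365 days.
May 14, 2151 → May 14, 2152: 366 days (Feb 29, 2152 is in that span).
May 14, 2152 → May 14, 2153: 365 days.
May 14, 2153 → May 14, 2154: 365 days.
May 14, 2154 → May 14, 2155: 365 days.
May 14, 2155 → May 14, 2156: 366 days (Feb 29, 2156 is in that span).
May 14, 2156 → May 14, 2157: 365 days.
May 14, 2157 → Jun 14, 2157: 31 days (May has 31).
Jun 14, 2157 → Jul 14, 2157: 30 days (June has 30).
Jul 14, 2157 → Aug 14, 2157: 31 days (July has 31).
Aug 14, 2157 → Sep 14, 2157: 31 days (August has 31).
Sep 14, 2157 → Oct 14, 2157: 30 days (September has 30).
Oct 14, 2157 → Nov 14, 2157: 31 days (October has 31).
Nov 14, 2157 → Dec 14, 2157: 30 days (November has 30).
Dec 14, 2157 → Jan 14, 2158: 31 days (December has 31).
Jan 14, 2158 → Feb 14, 2158: 31 days (January has 31).
Feb 14, 2158 → Mar 14, 2158: 28 days (February has 28).
Mar 14, 2158 → Apr 8, 2158: 25 days.
Total: 5808 days.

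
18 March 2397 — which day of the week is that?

Doomsday rule: the anchor day for the 2300s is Wednesday. For year 97: 97÷12 = 8 r 1, and 1÷4 = 0, so 8+1+0 = 9.
Wednesday + 9 ≡ Friday — that's 2397's doomsday.
In March the doomsday date is Mar 14.
Mar 18 is 4 days after Mar 14; 4 mod 7 = 4, so Friday + 4 = Tuesday.

Tuesday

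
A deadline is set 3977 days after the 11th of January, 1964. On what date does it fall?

December 1, 1974

+366 (one year; includes Feb 29, 1964) → Jan 11, 1965 (3611 left).
+365 (one year) → Jan 11, 1966 (3246 left).
+365 (one year) → Jan 11, 1967 (2881 left).
+365 (one year) → Jan 11, 1968 (2516 left).
+366 (one year; includes Feb 29, 1968) → Jan 11, 1969 (2150 left).
+365 (one year) → Jan 11, 1970 (1785 left).
+365 (one year) → Jan 11, 1971 (1420 left).
+365 (one year) → Jan 11, 1972 (1055 left).
+366 (one year; includes Feb 29, 1972) → Jan 11, 1973 (689 left).
+365 (one year) → Jan 11, 1974 (324 left).
Jan has 31 days: +21 → Feb 1, 1974 (303 left).
Feb has 28 days: +28 → Mar 1, 1974 (275 left).
Mar has 31 days: +31 → Apr 1, 1974 (244 left).
Apr has 30 days: +30 → May 1, 1974 (214 left).
May has 31 days: +31 → Jun 1, 1974 (183 left).
Jun has 30 days: +30 → Jul 1, 1974 (153 left).
Jul has 31 days: +31 → Aug 1, 1974 (122 left).
Aug has 31 days: +31 → Sep 1, 1974 (91 left).
Sep has 30 days: +30 → Oct 1, 1974 (61 left).
Oct has 31 days: +31 → Nov 1, 1974 (30 left).
Nov has 30 days: +30 → Dec 1, 1974 (0 left).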